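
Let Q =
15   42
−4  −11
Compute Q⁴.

[[561, 1680], [−160, −479]]

tr Q = 4 and det Q = 3, so the characteristic polynomial is λ² − (4)λ + (3) with roots 1 and 3.
Eigenvectors give P = [[−3, 7], [1, −2]] with P⁻¹ = [[2, 7], [1, 3]], and Q = P·diag(1, 3)·P⁻¹.
Then Q⁴ = P·diag(1, 81)·P⁻¹ = [[−3, 567], [1, −162]] · [[2, 7], [1, 3]] = [[561, 1680], [−160, −479]].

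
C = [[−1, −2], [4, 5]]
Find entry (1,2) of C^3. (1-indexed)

−26

tr C = 4 and det C = 3, so the characteristic polynomial is λ² − (4)λ + (3) with roots 1 and 3.
Eigenvectors give P = [[−1, 1], [1, −2]] with P⁻¹ = [[−2, −1], [−1, −1]], and C = P·diag(1, 3)·P⁻¹.
Then C^3 = P·diag(1, 27)·P⁻¹ = [[−1, 27], [1, −54]] · [[−2, −1], [−1, −1]] = [[−25, −26], [52, 53]].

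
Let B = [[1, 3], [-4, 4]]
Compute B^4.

[[-179, -105], [140, -284]]

B^2 = [[-11, 15], [-20, 4]]
B^3 = [[-71, 27], [-36, -44]]
B^4 = [[-179, -105], [140, -284]]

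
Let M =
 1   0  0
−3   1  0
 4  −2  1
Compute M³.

M = I + N where N = [[0, 0, 0], [−3, 0, 0], [4, −2, 0]] is strictly lower-triangular, so N³ = 0.
(I + N)³ = I + 3·N + 3·N² = [[1, 0, 0], [−9, 1, 0], [30, −6, 1]].

[[1, 0, 0], [−9, 1, 0], [30, −6, 1]]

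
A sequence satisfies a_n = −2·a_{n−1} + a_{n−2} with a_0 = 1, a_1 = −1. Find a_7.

−239

With companion matrix M = [[−2, 1], [1, 0]], [a_n, a_{n−1}]ᵀ = M·[a_{n−1}, a_{n−2}]ᵀ, so [a_7, a_6]ᵀ = M⁶·[a_1, a_0]ᵀ.
M⁶ = [[169, −70], [−70, 29]], giving [a_7, a_6]ᵀ = [[−239], [99]].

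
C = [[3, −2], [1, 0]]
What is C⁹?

[[1023, −1022], [511, −510]]

tr C = 3 and det C = 2, so the characteristic polynomial is λ² − (3)λ + (2) with roots 1 and 2.
Eigenvectors give P = [[−1, 2], [−1, 1]] with P⁻¹ = [[1, −2], [1, −1]], and C = P·diag(1, 2)·P⁻¹.
Then C⁹ = P·diag(1, 512)·P⁻¹ = [[−1, 1024], [−1, 512]] · [[1, −2], [1, −1]] = [[1023, −1022], [511, −510]].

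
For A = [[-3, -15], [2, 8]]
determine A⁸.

tr A = 5 and det A = 6, so the characteristic polynomial is λ² − (5)λ + (6) with roots 2 and 3.
Eigenvectors give P = [[3, -5], [-1, 2]] with P⁻¹ = [[2, 5], [1, 3]], and A = P·diag(2, 3)·P⁻¹.
Then A⁸ = P·diag(256, 6561)·P⁻¹ = [[768, -32805], [-256, 13122]] · [[2, 5], [1, 3]] = [[-31269, -94575], [12610, 38086]].

[[-31269, -94575], [12610, 38086]]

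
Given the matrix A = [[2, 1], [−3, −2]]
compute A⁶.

[[1, 0], [0, 1]]

A² = I (check: tr A = 0 and det A = −1), so A⁶ = I since 6 is even.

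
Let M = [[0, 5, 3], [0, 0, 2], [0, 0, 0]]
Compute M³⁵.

M is strictly triangular, hence nilpotent: M³ = 0, so M³⁵ = 0.

[[0, 0, 0], [0, 0, 0], [0, 0, 0]]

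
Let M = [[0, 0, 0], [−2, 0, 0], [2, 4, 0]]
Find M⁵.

[[0, 0, 0], [0, 0, 0], [0, 0, 0]]

M is strictly triangular, hence nilpotent: M³ = 0, so M⁵ = 0.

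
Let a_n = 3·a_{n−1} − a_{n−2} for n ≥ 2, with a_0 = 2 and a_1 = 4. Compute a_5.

With companion matrix T = [[3, −1], [1, 0]], [a_n, a_{n−1}]ᵀ = T·[a_{n−1}, a_{n−2}]ᵀ, so [a_5, a_4]ᵀ = T⁴·[a_1, a_0]ᵀ.
T⁴ = [[55, −21], [21, −8]], giving [a_5, a_4]ᵀ = [[178], [68]].

178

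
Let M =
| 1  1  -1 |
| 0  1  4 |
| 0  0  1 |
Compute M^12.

[[1, 12, 252], [0, 1, 48], [0, 0, 1]]

M = I + N where N = [[0, 1, -1], [0, 0, 4], [0, 0, 0]] is strictly upper-triangular, so N^3 = 0.
(I + N)^12 = I + 12·N + 66·N^2 = [[1, 12, 252], [0, 1, 48], [0, 0, 1]].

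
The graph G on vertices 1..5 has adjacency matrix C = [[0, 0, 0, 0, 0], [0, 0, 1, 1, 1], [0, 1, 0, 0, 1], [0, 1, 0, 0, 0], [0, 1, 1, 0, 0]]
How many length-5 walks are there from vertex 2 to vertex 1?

0

The number of length-5 walks from vertex 2 to vertex 1 is entry (2,1) of C⁵, where C is the adjacency matrix.
C² = [[0, 0, 0, 0, 0], [0, 3, 1, 0, 1], [0, 1, 2, 1, 1], [0, 0, 1, 1, 1], [0, 1, 1, 1, 2]]
C³ = [[0, 0, 0, 0, 0], [0, 2, 4, 3, 4], [0, 4, 2, 1, 3], [0, 3, 1, 0, 1], [0, 4, 3, 1, 2]]
C⁴ = [[0, 0, 0, 0, 0], [0, 11, 6, 2, 6], [0, 6, 7, 4, 6], [0, 2, 4, 3, 4], [0, 6, 6, 4, 7]]
C⁵ = [[0, 0, 0, 0, 0], [0, 14, 17, 11, 17], [0, 17, 12, 6, 13], [0, 11, 6, 2, 6], [0, 17, 13, 6, 12]]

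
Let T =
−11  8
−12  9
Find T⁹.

tr T = −2 and det T = −3, so the characteristic polynomial is λ² − (−2)λ + (−3) with roots 1 and −3.
Eigenvectors give P = [[−2, 1], [−3, 1]] with P⁻¹ = [[1, −1], [3, −2]], and T = P·diag(1, −3)·P⁻¹.
Then T⁹ = P·diag(1, −19683)·P⁻¹ = [[−2, −19683], [−3, −19683]] · [[1, −1], [3, −2]] = [[−59051, 39368], [−59052, 39369]].

[[−59051, 39368], [−59052, 39369]]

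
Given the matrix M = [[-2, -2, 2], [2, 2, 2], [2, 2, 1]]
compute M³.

M² = [[4, 4, -6], [4, 4, 10], [2, 2, 9]]
M³ = [[-12, -12, 10], [20, 20, 26], [18, 18, 17]]

[[-12, -12, 10], [20, 20, 26], [18, 18, 17]]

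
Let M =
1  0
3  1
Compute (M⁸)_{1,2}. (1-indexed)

M = I + N where N = [[0, 0], [3, 0]] is strictly lower-triangular, so N² = 0.
(I + N)⁸ = I + 8·N = [[1, 0], [24, 1]].

0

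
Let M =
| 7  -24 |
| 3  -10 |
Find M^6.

tr M = -3 and det M = 2, so the characteristic polynomial is λ² − (-3)λ + (2) with roots -1 and -2.
Eigenvectors give P = [[-3, 8], [-1, 3]] with P⁻¹ = [[-3, 8], [-1, 3]], and M = P·diag(-1, -2)·P⁻¹.
Then M^6 = P·diag(1, 64)·P⁻¹ = [[-3, 512], [-1, 192]] · [[-3, 8], [-1, 3]] = [[-503, 1512], [-189, 568]].

[[-503, 1512], [-189, 568]]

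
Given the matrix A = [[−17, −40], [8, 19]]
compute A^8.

tr A = 2 and det A = −3, so the characteristic polynomial is λ² − (2)λ + (−3) with roots 3 and −1.
Eigenvectors give P = [[2, −5], [−1, 2]] with P⁻¹ = [[−2, −5], [−1, −2]], and A = P·diag(3, −1)·P⁻¹.
Then A^8 = P·diag(6561, 1)·P⁻¹ = [[13122, −5], [−6561, 2]] · [[−2, −5], [−1, −2]] = [[−26239, −65600], [13120, 32801]].

[[−26239, −65600], [13120, 32801]]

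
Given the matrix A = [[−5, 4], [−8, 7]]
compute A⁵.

[[−245, 244], [−488, 487]]

tr A = 2 and det A = −3, so the characteristic polynomial is λ² − (2)λ + (−3) with roots −1 and 3.
Eigenvectors give P = [[−1, −1], [−1, −2]] with P⁻¹ = [[−2, 1], [1, −1]], and A = P·diag(−1, 3)·P⁻¹.
Then A⁵ = P·diag(−1, 243)·P⁻¹ = [[1, −243], [1, −486]] · [[−2, 1], [1, −1]] = [[−245, 244], [−488, 487]].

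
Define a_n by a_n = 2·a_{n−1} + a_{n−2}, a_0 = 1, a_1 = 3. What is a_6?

239

With companion matrix B = [[2, 1], [1, 0]], [a_n, a_{n−1}]ᵀ = B·[a_{n−1}, a_{n−2}]ᵀ, so [a_6, a_5]ᵀ = B⁵·[a_1, a_0]ᵀ.
B⁵ = [[70, 29], [29, 12]], giving [a_6, a_5]ᵀ = [[239], [99]].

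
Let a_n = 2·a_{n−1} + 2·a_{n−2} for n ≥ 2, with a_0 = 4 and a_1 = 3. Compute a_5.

With companion matrix B = [[2, 2], [1, 0]], [a_n, a_{n−1}]ᵀ = B·[a_{n−1}, a_{n−2}]ᵀ, so [a_5, a_4]ᵀ = B^4·[a_1, a_0]ᵀ.
B^4 = [[44, 32], [16, 12]], giving [a_5, a_4]ᵀ = [[260], [96]].

260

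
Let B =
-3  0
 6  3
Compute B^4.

tr B = 0 and det B = -9, so the characteristic polynomial is λ² − (0)λ + (-9) with roots 3 and -3.
Eigenvectors give P = [[0, 1], [-1, -1]] with P⁻¹ = [[-1, -1], [1, 0]], and B = P·diag(3, -3)·P⁻¹.
Then B^4 = P·diag(81, 81)·P⁻¹ = [[0, 81], [-81, -81]] · [[-1, -1], [1, 0]] = [[81, 0], [0, 81]].

[[81, 0], [0, 81]]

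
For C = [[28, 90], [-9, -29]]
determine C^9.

[[4618, 15390], [-1539, -5129]]

tr C = -1 and det C = -2, so the characteristic polynomial is λ² − (-1)λ + (-2) with roots -2 and 1.
Eigenvectors give P = [[3, -10], [-1, 3]] with P⁻¹ = [[-3, -10], [-1, -3]], and C = P·diag(-2, 1)·P⁻¹.
Then C^9 = P·diag(-512, 1)·P⁻¹ = [[-1536, -10], [512, 3]] · [[-3, -10], [-1, -3]] = [[4618, 15390], [-1539, -5129]].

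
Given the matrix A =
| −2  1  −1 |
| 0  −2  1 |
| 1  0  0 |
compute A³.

[[−3, 11, −7], [−4, −7, 3], [3, −4, 3]]

A² = [[3, −4, 3], [1, 4, −2], [−2, 1, −1]]
A³ = [[−3, 11, −7], [−4, −7, 3], [3, −4, 3]]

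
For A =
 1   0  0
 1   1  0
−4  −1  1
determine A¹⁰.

A = I + N where N = [[0, 0, 0], [1, 0, 0], [−4, −1, 0]] is strictly lower-triangular, so N³ = 0.
(I + N)¹⁰ = I + 10·N + 45·N² = [[1, 0, 0], [10, 1, 0], [−85, −10, 1]].

[[1, 0, 0], [10, 1, 0], [−85, −10, 1]]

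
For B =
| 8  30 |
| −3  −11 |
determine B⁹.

tr B = −3 and det B = 2, so the characteristic polynomial is λ² − (−3)λ + (2) with roots −2 and −1.
Eigenvectors give P = [[−3, 10], [1, −3]] with P⁻¹ = [[3, 10], [1, 3]], and B = P·diag(−2, −1)·P⁻¹.
Then B⁹ = P·diag(−512, −1)·P⁻¹ = [[1536, −10], [−512, 3]] · [[3, 10], [1, 3]] = [[4598, 15330], [−1533, −5111]].

[[4598, 15330], [−1533, −5111]]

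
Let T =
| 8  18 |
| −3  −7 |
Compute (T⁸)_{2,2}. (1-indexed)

−509

tr T = 1 and det T = −2, so the characteristic polynomial is λ² − (1)λ + (−2) with roots −1 and 2.
Eigenvectors give P = [[−2, −3], [1, 1]] with P⁻¹ = [[1, 3], [−1, −2]], and T = P·diag(−1, 2)·P⁻¹.
Then T⁸ = P·diag(1, 256)·P⁻¹ = [[−2, −768], [1, 256]] · [[1, 3], [−1, −2]] = [[766, 1530], [−255, −509]].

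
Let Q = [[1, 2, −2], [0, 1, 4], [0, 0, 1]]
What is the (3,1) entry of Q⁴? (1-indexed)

0

Q = I + N where N = [[0, 2, −2], [0, 0, 4], [0, 0, 0]] is strictly upper-triangular, so N³ = 0.
(I + N)⁴ = I + 4·N + 6·N² = [[1, 8, 40], [0, 1, 16], [0, 0, 1]].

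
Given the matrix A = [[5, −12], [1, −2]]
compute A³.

[[29, −84], [7, −20]]

tr A = 3 and det A = 2, so the characteristic polynomial is λ² − (3)λ + (2) with roots 2 and 1.
Eigenvectors give P = [[−4, −3], [−1, −1]] with P⁻¹ = [[−1, 3], [1, −4]], and A = P·diag(2, 1)·P⁻¹.
Then A³ = P·diag(8, 1)·P⁻¹ = [[−32, −3], [−8, −1]] · [[−1, 3], [1, −4]] = [[29, −84], [7, −20]].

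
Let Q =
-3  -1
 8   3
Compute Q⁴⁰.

Q² = I (check: tr Q = 0 and det Q = -1), so Q⁴⁰ = I since 40 is even.

[[1, 0], [0, 1]]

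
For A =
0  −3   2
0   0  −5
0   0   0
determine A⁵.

[[0, 0, 0], [0, 0, 0], [0, 0, 0]]

A is strictly triangular, hence nilpotent: A³ = 0, so A⁵ = 0.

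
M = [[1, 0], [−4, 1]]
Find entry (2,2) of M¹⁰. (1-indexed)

1

M = I + N where N = [[0, 0], [−4, 0]] is strictly lower-triangular, so N² = 0.
(I + N)¹⁰ = I + 10·N = [[1, 0], [−40, 1]].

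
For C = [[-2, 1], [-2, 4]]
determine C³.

C² = [[2, 2], [-4, 14]]
C³ = [[-8, 10], [-20, 52]]

[[-8, 10], [-20, 52]]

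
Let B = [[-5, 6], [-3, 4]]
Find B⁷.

tr B = -1 and det B = -2, so the characteristic polynomial is λ² − (-1)λ + (-2) with roots 1 and -2.
Eigenvectors give P = [[1, 2], [1, 1]] with P⁻¹ = [[-1, 2], [1, -1]], and B = P·diag(1, -2)·P⁻¹.
Then B⁷ = P·diag(1, -128)·P⁻¹ = [[1, -256], [1, -128]] · [[-1, 2], [1, -1]] = [[-257, 258], [-129, 130]].

[[-257, 258], [-129, 130]]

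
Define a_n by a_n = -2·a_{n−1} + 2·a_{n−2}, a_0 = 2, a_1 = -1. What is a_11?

-45024

With companion matrix Q = [[-2, 2], [1, 0]], [a_n, a_{n−1}]ᵀ = Q·[a_{n−1}, a_{n−2}]ᵀ, so [a_11, a_10]ᵀ = Q¹⁰·[a_1, a_0]ᵀ.
Q¹⁰ = [[18272, -13376], [-6688, 4896]], giving [a_11, a_10]ᵀ = [[-45024], [16480]].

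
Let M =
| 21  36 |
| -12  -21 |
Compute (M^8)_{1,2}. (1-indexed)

0

tr M = 0 and det M = -9, so the characteristic polynomial is λ² − (0)λ + (-9) with roots 3 and -3.
Eigenvectors give P = [[-2, -3], [1, 2]] with P⁻¹ = [[-2, -3], [1, 2]], and M = P·diag(3, -3)·P⁻¹.
Then M^8 = P·diag(6561, 6561)·P⁻¹ = [[-13122, -19683], [6561, 13122]] · [[-2, -3], [1, 2]] = [[6561, 0], [0, 6561]].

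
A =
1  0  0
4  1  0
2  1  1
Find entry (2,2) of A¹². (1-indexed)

1

A = I + N where N = [[0, 0, 0], [4, 0, 0], [2, 1, 0]] is strictly lower-triangular, so N³ = 0.
(I + N)¹² = I + 12·N + 66·N² = [[1, 0, 0], [48, 1, 0], [288, 12, 1]].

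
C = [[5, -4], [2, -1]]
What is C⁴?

tr C = 4 and det C = 3, so the characteristic polynomial is λ² − (4)λ + (3) with roots 1 and 3.
Eigenvectors give P = [[1, 2], [1, 1]] with P⁻¹ = [[-1, 2], [1, -1]], and C = P·diag(1, 3)·P⁻¹.
Then C⁴ = P·diag(1, 81)·P⁻¹ = [[1, 162], [1, 81]] · [[-1, 2], [1, -1]] = [[161, -160], [80, -79]].

[[161, -160], [80, -79]]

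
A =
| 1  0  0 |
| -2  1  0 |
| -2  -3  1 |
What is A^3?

[[1, 0, 0], [-6, 1, 0], [12, -9, 1]]

A = I + N where N = [[0, 0, 0], [-2, 0, 0], [-2, -3, 0]] is strictly lower-triangular, so N^3 = 0.
(I + N)^3 = I + 3·N + 3·N^2 = [[1, 0, 0], [-6, 1, 0], [12, -9, 1]].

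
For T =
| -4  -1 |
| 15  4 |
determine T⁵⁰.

T² = I (check: tr T = 0 and det T = -1), so T⁵⁰ = I since 50 is even.

[[1, 0], [0, 1]]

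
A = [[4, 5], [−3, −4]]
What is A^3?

[[4, 5], [−3, −4]]

A² = I (check: tr A = 0 and det A = −1), so A^3 = A since 3 is odd.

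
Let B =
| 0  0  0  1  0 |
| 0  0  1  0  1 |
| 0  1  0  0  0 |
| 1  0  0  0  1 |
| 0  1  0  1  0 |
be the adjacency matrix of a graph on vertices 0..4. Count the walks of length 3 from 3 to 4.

The number of length-3 walks from vertex 3 to vertex 4 is entry (3,4) of B³, where B is the adjacency matrix.
B² = [[1, 0, 0, 0, 1], [0, 2, 0, 1, 0], [0, 0, 1, 0, 1], [0, 1, 0, 2, 0], [1, 0, 1, 0, 2]]
B³ = [[0, 1, 0, 2, 0], [1, 0, 2, 0, 3], [0, 2, 0, 1, 0], [2, 0, 1, 0, 3], [0, 3, 0, 3, 0]]

3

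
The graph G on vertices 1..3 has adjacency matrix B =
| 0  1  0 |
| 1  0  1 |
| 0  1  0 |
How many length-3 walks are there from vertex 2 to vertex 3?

2

The number of length-3 walks from vertex 2 to vertex 3 is entry (2,3) of B³, where B is the adjacency matrix.
B² = [[1, 0, 1], [0, 2, 0], [1, 0, 1]]
B³ = [[0, 2, 0], [2, 0, 2], [0, 2, 0]]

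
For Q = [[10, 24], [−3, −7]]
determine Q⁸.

tr Q = 3 and det Q = 2, so the characteristic polynomial is λ² − (3)λ + (2) with roots 2 and 1.
Eigenvectors give P = [[3, −8], [−1, 3]] with P⁻¹ = [[3, 8], [1, 3]], and Q = P·diag(2, 1)·P⁻¹.
Then Q⁸ = P·diag(256, 1)·P⁻¹ = [[768, −8], [−256, 3]] · [[3, 8], [1, 3]] = [[2296, 6120], [−765, −2039]].

[[2296, 6120], [−765, −2039]]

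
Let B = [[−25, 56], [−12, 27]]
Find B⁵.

[[−1465, 3416], [−732, 1707]]

tr B = 2 and det B = −3, so the characteristic polynomial is λ² − (2)λ + (−3) with roots 3 and −1.
Eigenvectors give P = [[2, 7], [1, 3]] with P⁻¹ = [[−3, 7], [1, −2]], and B = P·diag(3, −1)·P⁻¹.
Then B⁵ = P·diag(243, −1)·P⁻¹ = [[486, −7], [243, −3]] · [[−3, 7], [1, −2]] = [[−1465, 3416], [−732, 1707]].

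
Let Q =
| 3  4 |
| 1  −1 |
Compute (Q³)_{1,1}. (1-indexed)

Q² = [[13, 8], [2, 5]]
Q³ = [[47, 44], [11, 3]]

47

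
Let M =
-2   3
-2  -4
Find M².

[[-2, -18], [12, 10]]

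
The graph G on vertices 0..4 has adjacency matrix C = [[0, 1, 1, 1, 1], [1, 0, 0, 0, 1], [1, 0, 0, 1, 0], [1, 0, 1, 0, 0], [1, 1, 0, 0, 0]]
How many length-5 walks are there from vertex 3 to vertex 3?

16

The number of length-5 walks from vertex 3 to vertex 3 is entry (3,3) of C⁵, where C is the adjacency matrix.
C² = [[4, 1, 1, 1, 1], [1, 2, 1, 1, 1], [1, 1, 2, 1, 1], [1, 1, 1, 2, 1], [1, 1, 1, 1, 2]]
C³ = [[4, 5, 5, 5, 5], [5, 2, 2, 2, 3], [5, 2, 2, 3, 2], [5, 2, 3, 2, 2], [5, 3, 2, 2, 2]]
C⁴ = [[20, 9, 9, 9, 9], [9, 8, 7, 7, 7], [9, 7, 8, 7, 7], [9, 7, 7, 8, 7], [9, 7, 7, 7, 8]]
C⁵ = [[36, 29, 29, 29, 29], [29, 16, 16, 16, 17], [29, 16, 16, 17, 16], [29, 16, 17, 16, 16], [29, 17, 16, 16, 16]]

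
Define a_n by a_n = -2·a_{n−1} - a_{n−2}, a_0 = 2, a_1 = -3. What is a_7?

-9

With companion matrix T = [[-2, -1], [1, 0]], [a_n, a_{n−1}]ᵀ = T·[a_{n−1}, a_{n−2}]ᵀ, so [a_7, a_6]ᵀ = T^6·[a_1, a_0]ᵀ.
T^6 = [[7, 6], [-6, -5]], giving [a_7, a_6]ᵀ = [[-9], [8]].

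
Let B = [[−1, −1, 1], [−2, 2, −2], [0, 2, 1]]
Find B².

[[3, 1, 2], [−2, 2, −8], [−4, 6, −3]]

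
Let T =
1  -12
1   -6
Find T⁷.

[[6049, -24708], [2059, -8364]]

tr T = -5 and det T = 6, so the characteristic polynomial is λ² − (-5)λ + (6) with roots -2 and -3.
Eigenvectors give P = [[4, 3], [1, 1]] with P⁻¹ = [[1, -3], [-1, 4]], and T = P·diag(-2, -3)·P⁻¹.
Then T⁷ = P·diag(-128, -2187)·P⁻¹ = [[-512, -6561], [-128, -2187]] · [[1, -3], [-1, 4]] = [[6049, -24708], [2059, -8364]].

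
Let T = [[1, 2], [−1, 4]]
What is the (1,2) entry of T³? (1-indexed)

tr T = 5 and det T = 6, so the characteristic polynomial is λ² − (5)λ + (6) with roots 2 and 3.
Eigenvectors give P = [[2, 1], [1, 1]] with P⁻¹ = [[1, −1], [−1, 2]], and T = P·diag(2, 3)·P⁻¹.
Then T³ = P·diag(8, 27)·P⁻¹ = [[16, 27], [8, 27]] · [[1, −1], [−1, 2]] = [[−11, 38], [−19, 46]].

38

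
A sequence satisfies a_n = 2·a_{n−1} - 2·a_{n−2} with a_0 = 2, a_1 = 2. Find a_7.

16

With companion matrix Q = [[2, -2], [1, 0]], [a_n, a_{n−1}]ᵀ = Q·[a_{n−1}, a_{n−2}]ᵀ, so [a_7, a_6]ᵀ = Q⁶·[a_1, a_0]ᵀ.
Q⁶ = [[-8, 16], [-8, 8]], giving [a_7, a_6]ᵀ = [[16], [0]].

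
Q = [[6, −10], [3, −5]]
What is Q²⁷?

Q² = Q (a projection; rank 1, trace 1), so Q²⁷ = Q.

[[6, −10], [3, −5]]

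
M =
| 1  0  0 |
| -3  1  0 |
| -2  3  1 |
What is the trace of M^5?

M = I + N where N = [[0, 0, 0], [-3, 0, 0], [-2, 3, 0]] is strictly lower-triangular, so N^3 = 0.
(I + N)^5 = I + 5·N + 10·N^2 = [[1, 0, 0], [-15, 1, 0], [-100, 15, 1]].

3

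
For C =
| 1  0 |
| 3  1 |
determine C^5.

[[1, 0], [15, 1]]

C = I + N where N = [[0, 0], [3, 0]] is strictly lower-triangular, so N^2 = 0.
(I + N)^5 = I + 5·N = [[1, 0], [15, 1]].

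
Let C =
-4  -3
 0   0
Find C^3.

C^2 = [[16, 12], [0, 0]]
C^3 = [[-64, -48], [0, 0]]

[[-64, -48], [0, 0]]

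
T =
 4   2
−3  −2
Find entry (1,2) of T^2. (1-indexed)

4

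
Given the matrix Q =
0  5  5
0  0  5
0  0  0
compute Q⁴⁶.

Q is strictly triangular, hence nilpotent: Q³ = 0, so Q⁴⁶ = 0.

[[0, 0, 0], [0, 0, 0], [0, 0, 0]]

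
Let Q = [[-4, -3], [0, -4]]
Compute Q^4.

[[256, 768], [0, 256]]

Q^2 = [[16, 24], [0, 16]]
Q^3 = [[-64, -144], [0, -64]]
Q^4 = [[256, 768], [0, 256]]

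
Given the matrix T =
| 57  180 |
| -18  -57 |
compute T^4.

[[81, 0], [0, 81]]

tr T = 0 and det T = -9, so the characteristic polynomial is λ² − (0)λ + (-9) with roots 3 and -3.
Eigenvectors give P = [[10, -3], [-3, 1]] with P⁻¹ = [[1, 3], [3, 10]], and T = P·diag(3, -3)·P⁻¹.
Then T^4 = P·diag(81, 81)·P⁻¹ = [[810, -243], [-243, 81]] · [[1, 3], [3, 10]] = [[81, 0], [0, 81]].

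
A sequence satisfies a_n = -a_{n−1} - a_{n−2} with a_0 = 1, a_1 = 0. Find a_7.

With companion matrix A = [[-1, -1], [1, 0]], [a_n, a_{n−1}]ᵀ = A·[a_{n−1}, a_{n−2}]ᵀ, so [a_7, a_6]ᵀ = A⁶·[a_1, a_0]ᵀ.
A⁶ = [[1, 0], [0, 1]], giving [a_7, a_6]ᵀ = [[0], [1]].

0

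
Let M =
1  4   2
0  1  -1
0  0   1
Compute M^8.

[[1, 32, -96], [0, 1, -8], [0, 0, 1]]

M = I + N where N = [[0, 4, 2], [0, 0, -1], [0, 0, 0]] is strictly upper-triangular, so N^3 = 0.
(I + N)^8 = I + 8·N + 28·N^2 = [[1, 32, -96], [0, 1, -8], [0, 0, 1]].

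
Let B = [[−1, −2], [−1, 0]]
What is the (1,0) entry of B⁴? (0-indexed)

5

B² = [[3, 2], [1, 2]]
B³ = [[−5, −6], [−3, −2]]
B⁴ = [[11, 10], [5, 6]]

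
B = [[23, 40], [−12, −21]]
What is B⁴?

tr B = 2 and det B = −3, so the characteristic polynomial is λ² − (2)λ + (−3) with roots 3 and −1.
Eigenvectors give P = [[−2, −5], [1, 3]] with P⁻¹ = [[−3, −5], [1, 2]], and B = P·diag(3, −1)·P⁻¹.
Then B⁴ = P·diag(81, 1)·P⁻¹ = [[−162, −5], [81, 3]] · [[−3, −5], [1, 2]] = [[481, 800], [−240, −399]].

[[481, 800], [−240, −399]]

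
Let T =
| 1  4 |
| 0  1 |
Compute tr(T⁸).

T = I + N where N = [[0, 4], [0, 0]] is strictly upper-triangular, so N² = 0.
(I + N)⁸ = I + 8·N = [[1, 32], [0, 1]].

2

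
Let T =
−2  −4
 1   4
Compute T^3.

T^2 = [[0, −8], [2, 12]]
T^3 = [[−8, −32], [8, 40]]

[[−8, −32], [8, 40]]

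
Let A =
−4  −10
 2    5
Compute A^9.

[[−4, −10], [2, 5]]

A² = A (a projection; rank 1, trace 1), so A^9 = A.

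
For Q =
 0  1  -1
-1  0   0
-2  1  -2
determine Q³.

[[-3, 3, -5], [-1, 1, -2], [-8, 9, -15]]

Q² = [[1, -1, 2], [0, -1, 1], [3, -4, 6]]
Q³ = [[-3, 3, -5], [-1, 1, -2], [-8, 9, -15]]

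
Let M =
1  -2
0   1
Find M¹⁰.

M = I + N where N = [[0, -2], [0, 0]] is strictly upper-triangular, so N² = 0.
(I + N)¹⁰ = I + 10·N = [[1, -20], [0, 1]].

[[1, -20], [0, 1]]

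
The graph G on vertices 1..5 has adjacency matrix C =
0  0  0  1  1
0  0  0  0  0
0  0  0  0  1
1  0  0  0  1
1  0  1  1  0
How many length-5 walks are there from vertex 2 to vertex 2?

The number of length-5 walks from vertex 2 to vertex 2 is entry (2,2) of C^5, where C is the adjacency matrix.
C^2 = [[2, 0, 1, 1, 1], [0, 0, 0, 0, 0], [1, 0, 1, 1, 0], [1, 0, 1, 2, 1], [1, 0, 0, 1, 3]]
C^3 = [[2, 0, 1, 3, 4], [0, 0, 0, 0, 0], [1, 0, 0, 1, 3], [3, 0, 1, 2, 4], [4, 0, 3, 4, 2]]
C^4 = [[7, 0, 4, 6, 6], [0, 0, 0, 0, 0], [4, 0, 3, 4, 2], [6, 0, 4, 7, 6], [6, 0, 2, 6, 11]]
C^5 = [[12, 0, 6, 13, 17], [0, 0, 0, 0, 0], [6, 0, 2, 6, 11], [13, 0, 6, 12, 17], [17, 0, 11, 17, 14]]

0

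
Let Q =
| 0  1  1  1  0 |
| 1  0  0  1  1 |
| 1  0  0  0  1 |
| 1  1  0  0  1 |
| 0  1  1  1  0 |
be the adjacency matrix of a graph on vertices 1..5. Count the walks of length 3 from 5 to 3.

6

The number of length-3 walks from vertex 5 to vertex 3 is entry (5,3) of Q³, where Q is the adjacency matrix.
Q² = [[3, 1, 0, 1, 3], [1, 3, 2, 2, 1], [0, 2, 2, 2, 0], [1, 2, 2, 3, 1], [3, 1, 0, 1, 3]]
Q³ = [[2, 7, 6, 7, 2], [7, 4, 2, 5, 7], [6, 2, 0, 2, 6], [7, 5, 2, 4, 7], [2, 7, 6, 7, 2]]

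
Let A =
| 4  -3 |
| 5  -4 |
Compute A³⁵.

[[4, -3], [5, -4]]

A² = I (check: tr A = 0 and det A = -1), so A³⁵ = A since 35 is odd.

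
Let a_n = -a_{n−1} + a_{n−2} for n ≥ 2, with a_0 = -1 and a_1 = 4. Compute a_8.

With companion matrix A = [[-1, 1], [1, 0]], [a_n, a_{n−1}]ᵀ = A·[a_{n−1}, a_{n−2}]ᵀ, so [a_8, a_7]ᵀ = A^7·[a_1, a_0]ᵀ.
A^7 = [[-21, 13], [13, -8]], giving [a_8, a_7]ᵀ = [[-97], [60]].

-97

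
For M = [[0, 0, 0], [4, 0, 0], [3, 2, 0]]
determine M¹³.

[[0, 0, 0], [0, 0, 0], [0, 0, 0]]

M is strictly triangular, hence nilpotent: M³ = 0, so M¹³ = 0.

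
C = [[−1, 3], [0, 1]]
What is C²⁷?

[[−1, 3], [0, 1]]

C² = I (check: tr C = 0 and det C = −1), so C²⁷ = C since 27 is odd.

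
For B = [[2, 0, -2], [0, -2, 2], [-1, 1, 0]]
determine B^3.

B^2 = [[6, -2, -4], [-2, 6, -4], [-2, -2, 4]]
B^3 = [[16, 0, -16], [0, -16, 16], [-8, 8, 0]]

[[16, 0, -16], [0, -16, 16], [-8, 8, 0]]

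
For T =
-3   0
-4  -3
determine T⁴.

T² = [[9, 0], [24, 9]]
T³ = [[-27, 0], [-108, -27]]
T⁴ = [[81, 0], [432, 81]]

[[81, 0], [432, 81]]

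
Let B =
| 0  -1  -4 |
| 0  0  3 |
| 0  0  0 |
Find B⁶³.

B is strictly triangular, hence nilpotent: B³ = 0, so B⁶³ = 0.

[[0, 0, 0], [0, 0, 0], [0, 0, 0]]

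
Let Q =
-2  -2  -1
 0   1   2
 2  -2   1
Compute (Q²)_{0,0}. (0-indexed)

2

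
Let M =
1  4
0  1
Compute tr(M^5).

2

M = I + N where N = [[0, 4], [0, 0]] is strictly upper-triangular, so N^2 = 0.
(I + N)^5 = I + 5·N = [[1, 20], [0, 1]].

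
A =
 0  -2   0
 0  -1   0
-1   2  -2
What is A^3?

A^2 = [[0, 2, 0], [0, 1, 0], [2, -4, 4]]
A^3 = [[0, -2, 0], [0, -1, 0], [-4, 8, -8]]

[[0, -2, 0], [0, -1, 0], [-4, 8, -8]]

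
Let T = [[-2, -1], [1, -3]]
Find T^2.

[[3, 5], [-5, 8]]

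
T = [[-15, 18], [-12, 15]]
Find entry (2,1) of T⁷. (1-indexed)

tr T = 0 and det T = -9, so the characteristic polynomial is λ² − (0)λ + (-9) with roots -3 and 3.
Eigenvectors give P = [[3, 1], [2, 1]] with P⁻¹ = [[1, -1], [-2, 3]], and T = P·diag(-3, 3)·P⁻¹.
Then T⁷ = P·diag(-2187, 2187)·P⁻¹ = [[-6561, 2187], [-4374, 2187]] · [[1, -1], [-2, 3]] = [[-10935, 13122], [-8748, 10935]].

-8748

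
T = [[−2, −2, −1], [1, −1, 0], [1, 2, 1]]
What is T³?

[[3, −4, 0], [4, 5, 2], [−4, 0, −1]]

T² = [[1, 4, 1], [−3, −1, −1], [1, −2, 0]]
T³ = [[3, −4, 0], [4, 5, 2], [−4, 0, −1]]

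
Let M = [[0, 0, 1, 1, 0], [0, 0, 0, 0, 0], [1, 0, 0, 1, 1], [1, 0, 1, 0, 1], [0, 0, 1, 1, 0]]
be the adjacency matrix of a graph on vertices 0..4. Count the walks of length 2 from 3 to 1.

The number of length-2 walks from vertex 3 to vertex 1 is entry (3,1) of M², where M is the adjacency matrix.
M² = [[2, 0, 1, 1, 2], [0, 0, 0, 0, 0], [1, 0, 3, 2, 1], [1, 0, 2, 3, 1], [2, 0, 1, 1, 2]]

0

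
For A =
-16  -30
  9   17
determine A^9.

tr A = 1 and det A = -2, so the characteristic polynomial is λ² − (1)λ + (-2) with roots 2 and -1.
Eigenvectors give P = [[-5, -2], [3, 1]] with P⁻¹ = [[1, 2], [-3, -5]], and A = P·diag(2, -1)·P⁻¹.
Then A^9 = P·diag(512, -1)·P⁻¹ = [[-2560, 2], [1536, -1]] · [[1, 2], [-3, -5]] = [[-2566, -5130], [1539, 3077]].

[[-2566, -5130], [1539, 3077]]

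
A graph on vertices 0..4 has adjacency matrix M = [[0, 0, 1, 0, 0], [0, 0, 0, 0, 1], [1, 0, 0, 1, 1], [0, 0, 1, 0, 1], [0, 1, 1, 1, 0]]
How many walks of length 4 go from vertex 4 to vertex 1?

2

The number of length-4 walks from vertex 4 to vertex 1 is entry (4,1) of M⁴, where M is the adjacency matrix.
M² = [[1, 0, 0, 1, 1], [0, 1, 1, 1, 0], [0, 1, 3, 1, 1], [1, 1, 1, 2, 1], [1, 0, 1, 1, 3]]
M³ = [[0, 1, 3, 1, 1], [1, 0, 1, 1, 3], [3, 1, 2, 4, 5], [1, 1, 4, 2, 4], [1, 3, 5, 4, 2]]
M⁴ = [[3, 1, 2, 4, 5], [1, 3, 5, 4, 2], [2, 5, 12, 7, 7], [4, 4, 7, 8, 7], [5, 2, 7, 7, 12]]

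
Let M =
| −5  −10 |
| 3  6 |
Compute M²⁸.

M² = M (a projection; rank 1, trace 1), so M²⁸ = M.

[[−5, −10], [3, 6]]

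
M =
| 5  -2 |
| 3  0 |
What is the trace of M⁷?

tr M = 5 and det M = 6, so the characteristic polynomial is λ² − (5)λ + (6) with roots 2 and 3.
Eigenvectors give P = [[-2, -1], [-3, -1]] with P⁻¹ = [[1, -1], [-3, 2]], and M = P·diag(2, 3)·P⁻¹.
Then M⁷ = P·diag(128, 2187)·P⁻¹ = [[-256, -2187], [-384, -2187]] · [[1, -1], [-3, 2]] = [[6305, -4118], [6177, -3990]].

2315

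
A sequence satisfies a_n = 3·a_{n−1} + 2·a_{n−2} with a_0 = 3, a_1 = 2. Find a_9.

82400

With companion matrix C = [[3, 2], [1, 0]], [a_n, a_{n−1}]ᵀ = C·[a_{n−1}, a_{n−2}]ᵀ, so [a_9, a_8]ᵀ = C⁸·[a_1, a_0]ᵀ.
C⁸ = [[22363, 12558], [6279, 3526]], giving [a_9, a_8]ᵀ = [[82400], [23136]].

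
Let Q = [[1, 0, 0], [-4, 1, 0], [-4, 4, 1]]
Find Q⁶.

Q = I + N where N = [[0, 0, 0], [-4, 0, 0], [-4, 4, 0]] is strictly lower-triangular, so N³ = 0.
(I + N)⁶ = I + 6·N + 15·N² = [[1, 0, 0], [-24, 1, 0], [-264, 24, 1]].

[[1, 0, 0], [-24, 1, 0], [-264, 24, 1]]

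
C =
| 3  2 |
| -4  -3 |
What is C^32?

[[1, 0], [0, 1]]

C² = I (check: tr C = 0 and det C = -1), so C^32 = I since 32 is even.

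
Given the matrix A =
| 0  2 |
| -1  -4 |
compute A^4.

[[-28, -96], [48, 164]]

A^2 = [[-2, -8], [4, 14]]
A^3 = [[8, 28], [-14, -48]]
A^4 = [[-28, -96], [48, 164]]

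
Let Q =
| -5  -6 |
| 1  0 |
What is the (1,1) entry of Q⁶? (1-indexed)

tr Q = -5 and det Q = 6, so the characteristic polynomial is λ² − (-5)λ + (6) with roots -3 and -2.
Eigenvectors give P = [[3, -2], [-1, 1]] with P⁻¹ = [[1, 2], [1, 3]], and Q = P·diag(-3, -2)·P⁻¹.
Then Q⁶ = P·diag(729, 64)·P⁻¹ = [[2187, -128], [-729, 64]] · [[1, 2], [1, 3]] = [[2059, 3990], [-665, -1266]].

2059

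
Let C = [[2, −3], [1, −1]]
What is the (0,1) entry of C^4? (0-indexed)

C^2 = [[1, −3], [1, −2]]
C^3 = [[−1, 0], [0, −1]]
C^4 = [[−2, 3], [−1, 1]]

3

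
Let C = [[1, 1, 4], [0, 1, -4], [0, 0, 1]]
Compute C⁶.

C = I + N where N = [[0, 1, 4], [0, 0, -4], [0, 0, 0]] is strictly upper-triangular, so N³ = 0.
(I + N)⁶ = I + 6·N + 15·N² = [[1, 6, -36], [0, 1, -24], [0, 0, 1]].

[[1, 6, -36], [0, 1, -24], [0, 0, 1]]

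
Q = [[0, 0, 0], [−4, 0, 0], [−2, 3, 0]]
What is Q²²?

Q is strictly triangular, hence nilpotent: Q³ = 0, so Q²² = 0.

[[0, 0, 0], [0, 0, 0], [0, 0, 0]]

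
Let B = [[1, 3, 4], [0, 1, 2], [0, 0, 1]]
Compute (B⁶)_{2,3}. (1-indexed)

12

B = I + N where N = [[0, 3, 4], [0, 0, 2], [0, 0, 0]] is strictly upper-triangular, so N³ = 0.
(I + N)⁶ = I + 6·N + 15·N² = [[1, 18, 114], [0, 1, 12], [0, 0, 1]].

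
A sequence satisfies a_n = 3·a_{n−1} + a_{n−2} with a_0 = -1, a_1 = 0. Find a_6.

With companion matrix B = [[3, 1], [1, 0]], [a_n, a_{n−1}]ᵀ = B·[a_{n−1}, a_{n−2}]ᵀ, so [a_6, a_5]ᵀ = B^5·[a_1, a_0]ᵀ.
B^5 = [[360, 109], [109, 33]], giving [a_6, a_5]ᵀ = [[-109], [-33]].

-109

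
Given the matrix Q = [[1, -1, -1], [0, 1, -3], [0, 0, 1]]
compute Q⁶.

[[1, -6, 39], [0, 1, -18], [0, 0, 1]]

Q = I + N where N = [[0, -1, -1], [0, 0, -3], [0, 0, 0]] is strictly upper-triangular, so N³ = 0.
(I + N)⁶ = I + 6·N + 15·N² = [[1, -6, 39], [0, 1, -18], [0, 0, 1]].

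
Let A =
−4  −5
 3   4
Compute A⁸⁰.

[[1, 0], [0, 1]]

A² = I (check: tr A = 0 and det A = −1), so A⁸⁰ = I since 80 is even.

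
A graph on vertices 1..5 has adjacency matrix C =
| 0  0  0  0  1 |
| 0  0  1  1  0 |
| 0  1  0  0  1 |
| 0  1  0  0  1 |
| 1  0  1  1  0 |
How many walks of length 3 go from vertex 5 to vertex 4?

5

The number of length-3 walks from vertex 5 to vertex 4 is entry (5,4) of C³, where C is the adjacency matrix.
C² = [[1, 0, 1, 1, 0], [0, 2, 0, 0, 2], [1, 0, 2, 2, 0], [1, 0, 2, 2, 0], [0, 2, 0, 0, 3]]
C³ = [[0, 2, 0, 0, 3], [2, 0, 4, 4, 0], [0, 4, 0, 0, 5], [0, 4, 0, 0, 5], [3, 0, 5, 5, 0]]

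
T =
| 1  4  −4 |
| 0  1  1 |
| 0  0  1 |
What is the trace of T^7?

3

T = I + N where N = [[0, 4, −4], [0, 0, 1], [0, 0, 0]] is strictly upper-triangular, so N^3 = 0.
(I + N)^7 = I + 7·N + 21·N^2 = [[1, 28, 56], [0, 1, 7], [0, 0, 1]].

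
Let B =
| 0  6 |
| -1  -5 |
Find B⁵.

tr B = -5 and det B = 6, so the characteristic polynomial is λ² − (-5)λ + (6) with roots -2 and -3.
Eigenvectors give P = [[3, -2], [-1, 1]] with P⁻¹ = [[1, 2], [1, 3]], and B = P·diag(-2, -3)·P⁻¹.
Then B⁵ = P·diag(-32, -243)·P⁻¹ = [[-96, 486], [32, -243]] · [[1, 2], [1, 3]] = [[390, 1266], [-211, -665]].

[[390, 1266], [-211, -665]]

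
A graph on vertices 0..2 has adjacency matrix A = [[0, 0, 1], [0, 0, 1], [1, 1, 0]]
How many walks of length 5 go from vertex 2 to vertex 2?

The number of length-5 walks from vertex 2 to vertex 2 is entry (2,2) of A^5, where A is the adjacency matrix.
A^2 = [[1, 1, 0], [1, 1, 0], [0, 0, 2]]
A^3 = [[0, 0, 2], [0, 0, 2], [2, 2, 0]]
A^4 = [[2, 2, 0], [2, 2, 0], [0, 0, 4]]
A^5 = [[0, 0, 4], [0, 0, 4], [4, 4, 0]]

0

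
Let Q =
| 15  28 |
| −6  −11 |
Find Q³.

[[183, 364], [−78, −155]]

tr Q = 4 and det Q = 3, so the characteristic polynomial is λ² − (4)λ + (3) with roots 1 and 3.
Eigenvectors give P = [[−2, 7], [1, −3]] with P⁻¹ = [[3, 7], [1, 2]], and Q = P·diag(1, 3)·P⁻¹.
Then Q³ = P·diag(1, 27)·P⁻¹ = [[−2, 189], [1, −81]] · [[3, 7], [1, 2]] = [[183, 364], [−78, −155]].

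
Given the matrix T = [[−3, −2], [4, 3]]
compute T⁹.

T² = I (check: tr T = 0 and det T = −1), so T⁹ = T since 9 is odd.

[[−3, −2], [4, 3]]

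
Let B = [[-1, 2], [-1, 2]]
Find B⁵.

B² = B (a projection; rank 1, trace 1), so B⁵ = B.

[[-1, 2], [-1, 2]]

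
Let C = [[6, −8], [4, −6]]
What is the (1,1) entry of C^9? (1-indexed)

tr C = 0 and det C = −4, so the characteristic polynomial is λ² − (0)λ + (−4) with roots 2 and −2.
Eigenvectors give P = [[2, 1], [1, 1]] with P⁻¹ = [[1, −1], [−1, 2]], and C = P·diag(2, −2)·P⁻¹.
Then C^9 = P·diag(512, −512)·P⁻¹ = [[1024, −512], [512, −512]] · [[1, −1], [−1, 2]] = [[1536, −2048], [1024, −1536]].

1536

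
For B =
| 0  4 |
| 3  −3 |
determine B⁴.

B² = [[12, −12], [−9, 21]]
B³ = [[−36, 84], [63, −99]]
B⁴ = [[252, −396], [−297, 549]]

[[252, −396], [−297, 549]]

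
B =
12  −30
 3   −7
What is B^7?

[[20718, −61770], [6177, −18403]]

tr B = 5 and det B = 6, so the characteristic polynomial is λ² − (5)λ + (6) with roots 3 and 2.
Eigenvectors give P = [[10, 3], [3, 1]] with P⁻¹ = [[1, −3], [−3, 10]], and B = P·diag(3, 2)·P⁻¹.
Then B^7 = P·diag(2187, 128)·P⁻¹ = [[21870, 384], [6561, 128]] · [[1, −3], [−3, 10]] = [[20718, −61770], [6177, −18403]].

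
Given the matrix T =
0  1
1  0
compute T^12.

T² = I (check: tr T = 0 and det T = −1), so T^12 = I since 12 is even.

[[1, 0], [0, 1]]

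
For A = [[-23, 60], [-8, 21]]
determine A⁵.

[[-1463, 3660], [-488, 1221]]

tr A = -2 and det A = -3, so the characteristic polynomial is λ² − (-2)λ + (-3) with roots 1 and -3.
Eigenvectors give P = [[-5, 3], [-2, 1]] with P⁻¹ = [[1, -3], [2, -5]], and A = P·diag(1, -3)·P⁻¹.
Then A⁵ = P·diag(1, -243)·P⁻¹ = [[-5, -729], [-2, -243]] · [[1, -3], [2, -5]] = [[-1463, 3660], [-488, 1221]].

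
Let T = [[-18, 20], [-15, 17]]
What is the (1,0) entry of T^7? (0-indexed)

tr T = -1 and det T = -6, so the characteristic polynomial is λ² − (-1)λ + (-6) with roots 2 and -3.
Eigenvectors give P = [[1, 4], [1, 3]] with P⁻¹ = [[-3, 4], [1, -1]], and T = P·diag(2, -3)·P⁻¹.
Then T^7 = P·diag(128, -2187)·P⁻¹ = [[128, -8748], [128, -6561]] · [[-3, 4], [1, -1]] = [[-9132, 9260], [-6945, 7073]].

-6945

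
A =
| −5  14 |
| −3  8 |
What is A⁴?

tr A = 3 and det A = 2, so the characteristic polynomial is λ² − (3)λ + (2) with roots 2 and 1.
Eigenvectors give P = [[2, 7], [1, 3]] with P⁻¹ = [[−3, 7], [1, −2]], and A = P·diag(2, 1)·P⁻¹.
Then A⁴ = P·diag(16, 1)·P⁻¹ = [[32, 7], [16, 3]] · [[−3, 7], [1, −2]] = [[−89, 210], [−45, 106]].

[[−89, 210], [−45, 106]]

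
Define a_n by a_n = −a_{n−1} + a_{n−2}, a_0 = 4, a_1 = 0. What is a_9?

With companion matrix B = [[−1, 1], [1, 0]], [a_n, a_{n−1}]ᵀ = B·[a_{n−1}, a_{n−2}]ᵀ, so [a_9, a_8]ᵀ = B^8·[a_1, a_0]ᵀ.
B^8 = [[34, −21], [−21, 13]], giving [a_9, a_8]ᵀ = [[−84], [52]].

−84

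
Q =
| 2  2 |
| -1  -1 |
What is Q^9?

Q² = Q (a projection; rank 1, trace 1), so Q^9 = Q.

[[2, 2], [-1, -1]]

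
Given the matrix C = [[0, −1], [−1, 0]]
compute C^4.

[[1, 0], [0, 1]]

C² = I (check: tr C = 0 and det C = −1), so C^4 = I since 4 is even.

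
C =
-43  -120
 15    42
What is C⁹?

[[-181243, -484680], [60585, 162072]]

tr C = -1 and det C = -6, so the characteristic polynomial is λ² − (-1)λ + (-6) with roots 2 and -3.
Eigenvectors give P = [[-8, -3], [3, 1]] with P⁻¹ = [[1, 3], [-3, -8]], and C = P·diag(2, -3)·P⁻¹.
Then C⁹ = P·diag(512, -19683)·P⁻¹ = [[-4096, 59049], [1536, -19683]] · [[1, 3], [-3, -8]] = [[-181243, -484680], [60585, 162072]].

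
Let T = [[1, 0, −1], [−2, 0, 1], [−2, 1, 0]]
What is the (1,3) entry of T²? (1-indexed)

−1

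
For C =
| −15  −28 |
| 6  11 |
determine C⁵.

tr C = −4 and det C = 3, so the characteristic polynomial is λ² − (−4)λ + (3) with roots −1 and −3.
Eigenvectors give P = [[−2, 7], [1, −3]] with P⁻¹ = [[3, 7], [1, 2]], and C = P·diag(−1, −3)·P⁻¹.
Then C⁵ = P·diag(−1, −243)·P⁻¹ = [[2, −1701], [−1, 729]] · [[3, 7], [1, 2]] = [[−1695, −3388], [726, 1451]].

[[−1695, −3388], [726, 1451]]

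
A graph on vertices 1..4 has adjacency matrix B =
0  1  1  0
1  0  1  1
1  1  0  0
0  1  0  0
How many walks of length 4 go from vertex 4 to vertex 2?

2

The number of length-4 walks from vertex 4 to vertex 2 is entry (4,2) of B^4, where B is the adjacency matrix.
B^2 = [[2, 1, 1, 1], [1, 3, 1, 0], [1, 1, 2, 1], [1, 0, 1, 1]]
B^3 = [[2, 4, 3, 1], [4, 2, 4, 3], [3, 4, 2, 1], [1, 3, 1, 0]]
B^4 = [[7, 6, 6, 4], [6, 11, 6, 2], [6, 6, 7, 4], [4, 2, 4, 3]]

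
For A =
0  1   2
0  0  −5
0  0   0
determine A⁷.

[[0, 0, 0], [0, 0, 0], [0, 0, 0]]

A is strictly triangular, hence nilpotent: A³ = 0, so A⁷ = 0.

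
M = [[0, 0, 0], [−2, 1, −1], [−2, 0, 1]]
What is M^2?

[[0, 0, 0], [0, 1, −2], [−2, 0, 1]]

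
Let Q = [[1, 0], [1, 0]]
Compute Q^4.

Q² = Q (a projection; rank 1, trace 1), so Q^4 = Q.

[[1, 0], [1, 0]]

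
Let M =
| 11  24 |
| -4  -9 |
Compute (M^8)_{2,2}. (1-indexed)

tr M = 2 and det M = -3, so the characteristic polynomial is λ² − (2)λ + (-3) with roots 3 and -1.
Eigenvectors give P = [[3, -2], [-1, 1]] with P⁻¹ = [[1, 2], [1, 3]], and M = P·diag(3, -1)·P⁻¹.
Then M^8 = P·diag(6561, 1)·P⁻¹ = [[19683, -2], [-6561, 1]] · [[1, 2], [1, 3]] = [[19681, 39360], [-6560, -13119]].

-13119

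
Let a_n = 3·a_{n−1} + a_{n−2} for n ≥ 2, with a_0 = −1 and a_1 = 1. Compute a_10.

With companion matrix B = [[3, 1], [1, 0]], [a_n, a_{n−1}]ᵀ = B·[a_{n−1}, a_{n−2}]ᵀ, so [a_10, a_9]ᵀ = B^9·[a_1, a_0]ᵀ.
B^9 = [[42837, 12970], [12970, 3927]], giving [a_10, a_9]ᵀ = [[29867], [9043]].

29867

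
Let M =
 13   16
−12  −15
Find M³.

[[85, 112], [−84, −111]]

tr M = −2 and det M = −3, so the characteristic polynomial is λ² − (−2)λ + (−3) with roots 1 and −3.
Eigenvectors give P = [[4, −1], [−3, 1]] with P⁻¹ = [[1, 1], [3, 4]], and M = P·diag(1, −3)·P⁻¹.
Then M³ = P·diag(1, −27)·P⁻¹ = [[4, 27], [−3, −27]] · [[1, 1], [3, 4]] = [[85, 112], [−84, −111]].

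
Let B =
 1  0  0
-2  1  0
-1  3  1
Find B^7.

B = I + N where N = [[0, 0, 0], [-2, 0, 0], [-1, 3, 0]] is strictly lower-triangular, so N^3 = 0.
(I + N)^7 = I + 7·N + 21·N^2 = [[1, 0, 0], [-14, 1, 0], [-133, 21, 1]].

[[1, 0, 0], [-14, 1, 0], [-133, 21, 1]]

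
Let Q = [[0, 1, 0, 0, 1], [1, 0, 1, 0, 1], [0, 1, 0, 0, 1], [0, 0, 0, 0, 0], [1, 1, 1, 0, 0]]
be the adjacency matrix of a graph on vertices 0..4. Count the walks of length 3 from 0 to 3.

The number of length-3 walks from vertex 0 to vertex 3 is entry (0,3) of Q³, where Q is the adjacency matrix.
Q² = [[2, 1, 2, 0, 1], [1, 3, 1, 0, 2], [2, 1, 2, 0, 1], [0, 0, 0, 0, 0], [1, 2, 1, 0, 3]]
Q³ = [[2, 5, 2, 0, 5], [5, 4, 5, 0, 5], [2, 5, 2, 0, 5], [0, 0, 0, 0, 0], [5, 5, 5, 0, 4]]

0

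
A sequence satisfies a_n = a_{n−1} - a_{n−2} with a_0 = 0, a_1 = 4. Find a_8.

With companion matrix Q = [[1, -1], [1, 0]], [a_n, a_{n−1}]ᵀ = Q·[a_{n−1}, a_{n−2}]ᵀ, so [a_8, a_7]ᵀ = Q⁷·[a_1, a_0]ᵀ.
Q⁷ = [[1, -1], [1, 0]], giving [a_8, a_7]ᵀ = [[4], [4]].

4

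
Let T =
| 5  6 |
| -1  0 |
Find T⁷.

tr T = 5 and det T = 6, so the characteristic polynomial is λ² − (5)λ + (6) with roots 3 and 2.
Eigenvectors give P = [[-3, -2], [1, 1]] with P⁻¹ = [[-1, -2], [1, 3]], and T = P·diag(3, 2)·P⁻¹.
Then T⁷ = P·diag(2187, 128)·P⁻¹ = [[-6561, -256], [2187, 128]] · [[-1, -2], [1, 3]] = [[6305, 12354], [-2059, -3990]].

[[6305, 12354], [-2059, -3990]]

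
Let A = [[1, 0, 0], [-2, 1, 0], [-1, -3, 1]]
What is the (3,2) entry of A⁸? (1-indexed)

-24

A = I + N where N = [[0, 0, 0], [-2, 0, 0], [-1, -3, 0]] is strictly lower-triangular, so N³ = 0.
(I + N)⁸ = I + 8·N + 28·N² = [[1, 0, 0], [-16, 1, 0], [160, -24, 1]].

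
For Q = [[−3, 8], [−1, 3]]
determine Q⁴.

Q² = I (check: tr Q = 0 and det Q = −1), so Q⁴ = I since 4 is even.

[[1, 0], [0, 1]]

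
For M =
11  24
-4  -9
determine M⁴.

tr M = 2 and det M = -3, so the characteristic polynomial is λ² − (2)λ + (-3) with roots 3 and -1.
Eigenvectors give P = [[-3, -2], [1, 1]] with P⁻¹ = [[-1, -2], [1, 3]], and M = P·diag(3, -1)·P⁻¹.
Then M⁴ = P·diag(81, 1)·P⁻¹ = [[-243, -2], [81, 1]] · [[-1, -2], [1, 3]] = [[241, 480], [-80, -159]].

[[241, 480], [-80, -159]]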